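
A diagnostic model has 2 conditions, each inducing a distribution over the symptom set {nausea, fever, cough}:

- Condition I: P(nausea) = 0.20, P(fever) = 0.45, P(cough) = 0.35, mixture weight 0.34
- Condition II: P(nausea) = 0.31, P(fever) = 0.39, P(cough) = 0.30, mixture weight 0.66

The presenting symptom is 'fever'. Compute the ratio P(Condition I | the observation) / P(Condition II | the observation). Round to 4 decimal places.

Only the two components matter; the odds are (π_i f_i(x)) / (π_j f_j(x)).
Categorical probabilities:
  p_I = 0.45
  p_II = 0.39
Odds = (0.34/0.66) × (0.45/0.39) = 0.515152 × 1.15385 ≈ 0.5944

0.5944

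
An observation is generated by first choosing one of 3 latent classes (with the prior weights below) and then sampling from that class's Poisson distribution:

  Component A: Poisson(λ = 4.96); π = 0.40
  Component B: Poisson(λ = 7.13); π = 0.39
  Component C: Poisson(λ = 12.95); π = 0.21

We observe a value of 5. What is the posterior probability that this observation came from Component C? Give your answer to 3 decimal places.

Posterior ∝ prior × likelihood, so P(k | x) ∝ π_k f_k(x); normalise over all components.
Poisson probabilities:
  L_A = e^(−4.96)·4.96^5/5! = 0.175439
  L_B = e^(−7.13)·7.13^5/5! = 0.122955
  L_C = e^(−12.95)·12.95^5/5! = 0.00721197
Weight by the priors:
  π_A·L_A = 0.40 × 0.175439 = 0.0701757
  π_B·L_B = 0.39 × 0.122955 = 0.0479525
  π_C·L_C = 0.21 × 0.00721197 = 0.00151451
Marginal: 0.0701757 + 0.0479525 + 0.00151451 = 0.119643
Responsibility of Component C: 0.00151451 / 0.119643 ≈ 0.013

0.013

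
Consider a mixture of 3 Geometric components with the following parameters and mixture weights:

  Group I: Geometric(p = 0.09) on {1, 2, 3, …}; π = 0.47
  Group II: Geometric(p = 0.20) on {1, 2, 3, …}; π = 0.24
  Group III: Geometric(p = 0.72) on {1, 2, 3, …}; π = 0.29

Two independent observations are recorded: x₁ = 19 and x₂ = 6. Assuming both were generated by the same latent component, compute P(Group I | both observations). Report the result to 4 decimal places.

0.8848

Apply Bayes' rule: the posterior for each component is proportional to its prior times its likelihood at x.
Since both observations come from the same component, the likelihood for component k is f_k(x₁)·f_k(x₂).
  f_I = [0.0164812] × [0.0561629] = 0.000925629
  f_II = [0.00360288] × [0.065536] = 0.000236118
  f_III = [8.05707e-11] × [0.00123915] = 9.98389e-14
Weight by the priors:
  π_I·f_I = 0.47 × 0.000925629 = 0.000435046
  π_II·f_II = 0.24 × 0.000236118 = 5.66684e-05
  π_III·f_III = 0.29 × 9.98389e-14 = 2.89533e-14
Marginal: 0.000435046 + 5.66684e-05 + 2.89533e-14 = 0.000491714
Responsibility of Group I: 0.000435046 / 0.000491714 ≈ 0.8848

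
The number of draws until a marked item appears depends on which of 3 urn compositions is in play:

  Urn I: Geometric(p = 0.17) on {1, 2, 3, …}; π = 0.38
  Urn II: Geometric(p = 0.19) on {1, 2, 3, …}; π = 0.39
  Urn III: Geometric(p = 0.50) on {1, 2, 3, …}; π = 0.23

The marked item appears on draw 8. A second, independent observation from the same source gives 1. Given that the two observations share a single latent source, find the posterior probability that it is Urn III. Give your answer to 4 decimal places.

Apply Bayes' rule: the posterior for each component is proportional to its prior times its likelihood at x.
Since both observations come from the same component, the likelihood for component k is f_k(x₁)·f_k(x₂).
  L_I = [0.0461313] × [0.17] = 0.00784232
  L_II = [0.0434659] × [0.19] = 0.00825852
  L_III = [0.00390625] × [0.5] = 0.00195312
Weight by the priors:
  w_I·L_I = 0.38 × 0.00784232 = 0.00298008
  w_II·L_II = 0.39 × 0.00825852 = 0.00322082
  w_III·L_III = 0.23 × 0.00195312 = 0.000449219
Sum: 0.00298008 + 0.00322082 + 0.000449219 = 0.00665012
So the posterior for Urn III is 0.000449219 / 0.00665012 ≈ 0.0676.

0.0676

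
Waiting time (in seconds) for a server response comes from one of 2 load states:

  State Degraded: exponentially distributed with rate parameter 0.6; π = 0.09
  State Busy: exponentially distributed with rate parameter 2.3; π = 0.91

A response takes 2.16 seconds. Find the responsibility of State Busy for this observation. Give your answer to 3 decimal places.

The responsibility of component k is π_k f_k(x) divided by Σ_j π_j f_j(x).
Evaluate each component's likelihood at the observed value:
  L_Degraded = 0.6·e^(−0.6·2.16) = 0.6·e^(−1.2960) = 0.164174
  L_Busy = 2.3·e^(−2.3·2.16) = 2.3·e^(−4.9680) = 0.0160012
Weight by the priors:
  π_Degraded·L_Degraded = 0.09 × 0.164174 = 0.0147757
  π_Busy·L_Busy = 0.91 × 0.0160012 = 0.0145611
Sum: 0.0147757 + 0.0145611 = 0.0293368
P(State Busy | the observation) ≈ 0.496

0.496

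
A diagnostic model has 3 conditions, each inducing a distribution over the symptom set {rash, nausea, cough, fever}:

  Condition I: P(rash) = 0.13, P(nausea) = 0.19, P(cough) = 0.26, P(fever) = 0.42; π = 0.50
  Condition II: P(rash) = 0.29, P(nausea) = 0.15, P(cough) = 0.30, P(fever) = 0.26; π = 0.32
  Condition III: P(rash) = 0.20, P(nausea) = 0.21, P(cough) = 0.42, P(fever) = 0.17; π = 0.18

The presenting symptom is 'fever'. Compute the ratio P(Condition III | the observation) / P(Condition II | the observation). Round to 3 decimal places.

Posterior odds = (w_i f_i(x)) / (w_j f_j(x)); the normalising sum cancels.
Evaluate each component's likelihood at the observed value:
  p_I = P(fever | comp) = 0.42
  p_II = P(fever | comp) = 0.26
  p_III = P(fever | comp) = 0.17
0.0306 / 0.0832 ≈ 0.368

0.368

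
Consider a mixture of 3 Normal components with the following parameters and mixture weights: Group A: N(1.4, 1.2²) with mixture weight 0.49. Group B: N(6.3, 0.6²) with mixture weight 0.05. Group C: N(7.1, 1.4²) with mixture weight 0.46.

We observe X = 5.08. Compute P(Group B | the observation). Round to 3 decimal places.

By Bayes' theorem, P(k | x) = w_k f_k(x) / Σ_j w_j f_j(x).
Normal densities:
  p_A = 0.00301703
  p_B = 0.0841348
  p_C = 0.100628
Prior × likelihood for each component:
  w_A·p_A = 0.49 × 0.00301703 = 0.00147834
  w_B·p_B = 0.05 × 0.0841348 = 0.00420674
  w_C·p_C = 0.46 × 0.100628 = 0.0462887
Denominator: 0.00147834 + 0.00420674 + 0.0462887 = 0.0519738
P(Group B | data) ≈ 0.081

0.081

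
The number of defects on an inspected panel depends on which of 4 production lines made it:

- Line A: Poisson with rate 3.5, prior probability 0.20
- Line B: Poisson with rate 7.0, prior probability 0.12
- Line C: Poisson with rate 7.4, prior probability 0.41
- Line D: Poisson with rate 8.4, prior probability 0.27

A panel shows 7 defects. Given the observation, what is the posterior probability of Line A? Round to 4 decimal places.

P(component k | x) = π_k·f_k(x) / marginal(x), where marginal(x) = Σ_j π_j·f_j(x).
Evaluate each component's likelihood at the observed value:
  p_A = 0.0385492
  p_B = 0.149003
  p_C = 0.147371
  p_D = 0.131659
Weight by the priors:
  π_A·p_A = 0.20 × 0.0385492 = 0.00770983
  π_B·p_B = 0.12 × 0.149003 = 0.0178803
  π_C·p_C = 0.41 × 0.147371 = 0.0604222
  π_D·p_D = 0.27 × 0.131659 = 0.035548
Marginal: 0.00770983 + 0.0178803 + 0.0604222 + 0.035548 = 0.12156
So the posterior for Line A is 0.00770983 / 0.12156 ≈ 0.0634.

0.0634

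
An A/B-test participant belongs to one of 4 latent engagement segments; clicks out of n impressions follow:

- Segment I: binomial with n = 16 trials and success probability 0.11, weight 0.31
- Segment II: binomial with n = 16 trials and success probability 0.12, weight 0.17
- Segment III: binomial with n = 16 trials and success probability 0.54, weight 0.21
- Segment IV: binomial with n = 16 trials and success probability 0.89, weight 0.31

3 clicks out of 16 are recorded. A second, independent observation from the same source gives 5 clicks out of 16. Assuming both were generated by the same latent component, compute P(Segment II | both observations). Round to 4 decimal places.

Apply Bayes' rule: the posterior for each component is proportional to its prior times its likelihood at x.
Since both observations come from the same component, the likelihood for component k is f_k(x₁)·f_k(x₂).
  p_I = [0.163846] × [0.0195225] = 0.00319869
  p_II = [0.183657] × [0.0266378] = 0.00489221
  p_III = [0.003641] × [0.039137] = 0.000142498
  p_IV = [1.3629e-10] × [6.95909e-08] = 9.48452e-18
Weight by the priors:
  π_I·p_I = 0.31 × 0.00319869 = 0.000991594
  π_II·p_II = 0.17 × 0.00489221 = 0.000831675
  π_III·p_III = 0.21 × 0.000142498 = 2.99246e-05
  π_IV·p_IV = 0.31 × 9.48452e-18 = 2.9402e-18
Evidence: 0.000991594 + 0.000831675 + 2.99246e-05 + 2.9402e-18 = 0.00185319
So the posterior for Segment II is 0.000831675 / 0.00185319 ≈ 0.4488.

0.4488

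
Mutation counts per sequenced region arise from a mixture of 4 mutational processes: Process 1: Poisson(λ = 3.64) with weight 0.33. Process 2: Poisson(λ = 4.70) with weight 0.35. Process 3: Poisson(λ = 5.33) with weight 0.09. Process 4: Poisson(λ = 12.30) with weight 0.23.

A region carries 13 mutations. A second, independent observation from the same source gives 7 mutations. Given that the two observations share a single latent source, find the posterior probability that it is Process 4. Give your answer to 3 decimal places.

P(component k | x) = π_k·f_k(x) / marginal(x), where marginal(x) = Σ_j π_j·f_j(x).
Since both observations come from the same component, the likelihood for component k is f_k(x₁)·f_k(x₂).
  L_1 = [e^(−3.64)·3.64^13/13! = 8.30244e-05] × [0.0441009] = 3.66145e-06
  L_2 = [e^(−4.70)·4.70^13/13! = 0.000797642] × [0.0914261] = 7.29253e-05
  L_3 = [e^(−5.33)·5.33^13/13! = 0.00217964] × [0.117455] = 0.000256008
  L_4 = [e^(−12.30)·12.30^13/13! = 0.107811] × [0.0384665] = 0.00414712
Prior × likelihood for each component:
  π_1·L_1 = 0.33 × 3.66145e-06 = 1.20828e-06
  π_2·L_2 = 0.35 × 7.29253e-05 = 2.55239e-05
  π_3·L_3 = 0.09 × 0.000256008 = 2.30408e-05
  π_4·L_4 = 0.23 × 0.00414712 = 0.000953839
Denominator: 1.20828e-06 + 2.55239e-05 + 2.30408e-05 + 0.000953839 = 0.00100361
Responsibility of Process 4: 0.000953839 / 0.00100361 ≈ 0.950

0.950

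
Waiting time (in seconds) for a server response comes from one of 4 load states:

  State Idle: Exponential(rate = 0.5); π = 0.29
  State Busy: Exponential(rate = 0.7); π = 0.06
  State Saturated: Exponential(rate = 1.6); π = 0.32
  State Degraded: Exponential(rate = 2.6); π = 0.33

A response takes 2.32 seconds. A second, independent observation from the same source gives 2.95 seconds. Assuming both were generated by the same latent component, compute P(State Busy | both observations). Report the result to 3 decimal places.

0.120

P(component k | x) = π_k·f_k(x) / marginal(x), where marginal(x) = Σ_j π_j·f_j(x).
Since both observations come from the same component, the likelihood for component k is f_k(x₁)·f_k(x₂).
  f_Idle = [0.5·e^(−0.5·2.32) = 0.5·e^(−1.1600) = 0.156743] × [0.114389] = 0.0179297
  f_Busy = [0.7·e^(−0.7·2.32) = 0.7·e^(−1.6240) = 0.137976] × [0.0887728] = 0.0122485
  f_Saturated = [1.6·e^(−1.6·2.32) = 1.6·e^(−3.7120) = 0.0390858] × [0.0142643] = 0.000557531
  f_Degraded = [2.6·e^(−2.6·2.32) = 2.6·e^(−6.0320) = 0.00624179] × [0.00121321] = 7.57258e-06
Unnormalised posteriors:
  π_Idle·f_Idle = 0.29 × 0.0179297 = 0.00519963
  π_Busy·f_Busy = 0.06 × 0.0122485 = 0.000734911
  π_Saturated·f_Saturated = 0.32 × 0.000557531 = 0.00017841
  π_Degraded·f_Degraded = 0.33 × 7.57258e-06 = 2.49895e-06
Normaliser: 0.00519963 + 0.000734911 + 0.00017841 + 2.49895e-06 = 0.00611545
Responsibility of State Busy: 0.000734911 / 0.00611545 ≈ 0.120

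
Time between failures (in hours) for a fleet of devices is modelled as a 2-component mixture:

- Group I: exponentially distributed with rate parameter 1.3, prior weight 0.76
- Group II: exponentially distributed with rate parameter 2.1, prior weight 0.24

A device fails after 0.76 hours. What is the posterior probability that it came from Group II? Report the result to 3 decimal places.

0.217

The responsibility of component k is w_k f_k(x) divided by Σ_j w_j f_j(x).
Exponential densities:
  f_I = 0.484017
  f_II = 0.425682
Prior × likelihood for each component:
  w_I·f_I = 0.76 × 0.484017 = 0.367853
  w_II·f_II = 0.24 × 0.425682 = 0.102164
Denominator: 0.367853 + 0.102164 = 0.470016
So the posterior for Group II is 0.102164 / 0.470016 ≈ 0.217.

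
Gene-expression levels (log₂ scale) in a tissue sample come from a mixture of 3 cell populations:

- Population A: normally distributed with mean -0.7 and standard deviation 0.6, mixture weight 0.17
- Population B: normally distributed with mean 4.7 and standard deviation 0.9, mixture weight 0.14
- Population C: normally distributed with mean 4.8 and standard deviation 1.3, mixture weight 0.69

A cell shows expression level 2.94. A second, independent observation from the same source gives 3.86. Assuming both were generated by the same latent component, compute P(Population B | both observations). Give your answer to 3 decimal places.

The responsibility of component k is π_k f_k(x) divided by Σ_j π_j f_j(x).
Since both observations come from the same component, the likelihood for component k is f_k(x₁)·f_k(x₂).
  L_A = [(1/(0.6·√(2π)))·exp(−(2.94−-0.7)²/(2·0.6²)) = 0.664904·exp(-18.40222) = 6.77291e-09] × [1.90693e-13] = 1.29154e-21
  L_B = [(1/(0.9·√(2π)))·exp(−(2.94−4.7)²/(2·0.9²)) = 0.443269·exp(-1.91210) = 0.0655019] × [0.286753] = 0.0187829
  L_C = [(1/(1.3·√(2π)))·exp(−(2.94−4.8)²/(2·1.3²)) = 0.306879·exp(-1.02355) = 0.110267] × [0.236284] = 0.0260542
Multiply by the mixture weights:
  π_A·L_A = 0.17 × 1.29154e-21 = 2.19563e-22
  π_B·L_B = 0.14 × 0.0187829 = 0.0026296
  π_C·L_C = 0.69 × 0.0260542 = 0.0179774
Marginal: 2.19563e-22 + 0.0026296 + 0.0179774 = 0.020607
Responsibility of Population B: 0.0026296 / 0.020607 ≈ 0.128

0.128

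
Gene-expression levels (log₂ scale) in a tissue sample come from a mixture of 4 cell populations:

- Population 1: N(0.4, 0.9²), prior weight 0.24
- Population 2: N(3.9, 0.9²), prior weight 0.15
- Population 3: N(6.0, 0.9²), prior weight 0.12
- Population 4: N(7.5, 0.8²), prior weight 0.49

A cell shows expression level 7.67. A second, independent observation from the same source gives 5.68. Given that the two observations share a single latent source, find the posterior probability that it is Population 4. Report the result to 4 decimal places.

0.6935

Posterior ∝ prior × likelihood, so P(k | x) ∝ π_k f_k(x); normalise over all components.
Since both observations come from the same component, the likelihood for component k is f_k(x₁)·f_k(x₂).
  f_1 = [(1/(0.9·√(2π)))·exp(−(7.67−0.4)²/(2·0.9²)) = 0.443269·exp(-32.62525) = 3.00402e-15] × [1.48916e-08] = 4.47347e-23
  f_2 = [(1/(0.9·√(2π)))·exp(−(7.67−3.9)²/(2·0.9²)) = 0.443269·exp(-8.77340) = 6.86168e-05] × [0.0627008] = 4.30233e-06
  f_3 = [(1/(0.9·√(2π)))·exp(−(7.67−6.0)²/(2·0.9²)) = 0.443269·exp(-1.72154) = 0.0792521] × [0.416117] = 0.0329782
  f_4 = [(1/(0.8·√(2π)))·exp(−(7.67−7.5)²/(2·0.8²)) = 0.498678·exp(-0.02258) = 0.487545] × [0.0374928] = 0.0182794
Prior × likelihood for each component:
  π_1·f_1 = 0.24 × 4.47347e-23 = 1.07363e-23
  π_2·f_2 = 0.15 × 4.30233e-06 = 6.4535e-07
  π_3·f_3 = 0.12 × 0.0329782 = 0.00395738
  π_4·f_4 = 0.49 × 0.0182794 = 0.00895691
Denominator: 1.07363e-23 + 6.4535e-07 + 0.00395738 + 0.00895691 = 0.0129149
P(Population 4 | x₁,x₂) ≈ 0.6935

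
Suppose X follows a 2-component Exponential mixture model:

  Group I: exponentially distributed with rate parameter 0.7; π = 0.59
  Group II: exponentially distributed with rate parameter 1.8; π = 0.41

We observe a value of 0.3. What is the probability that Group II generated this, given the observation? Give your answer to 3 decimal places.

0.562

Apply Bayes' rule: the posterior for each component is proportional to its prior times its likelihood at x.
Component likelihoods at x = 0.3:
  L_I = 0.567409
  L_II = 1.04895
Multiply by the mixture weights:
  w_I·L_I = 0.59 × 0.567409 = 0.334771
  w_II·L_II = 0.41 × 1.04895 = 0.430068
Evidence: 0.334771 + 0.430068 = 0.76484
P(Group II | 0.3) = 0.430068 / 0.76484 ≈ 0.562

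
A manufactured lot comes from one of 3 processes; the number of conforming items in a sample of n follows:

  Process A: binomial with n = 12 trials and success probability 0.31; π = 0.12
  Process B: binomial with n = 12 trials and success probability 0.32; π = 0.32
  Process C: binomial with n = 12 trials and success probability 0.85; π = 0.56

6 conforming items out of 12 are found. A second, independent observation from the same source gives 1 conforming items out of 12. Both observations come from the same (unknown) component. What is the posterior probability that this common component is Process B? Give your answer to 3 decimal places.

P(component k | x) = P(Z=k)·f_k(x) / marginal(x), where marginal(x) = Σ_j P(Z=j)·f_j(x).
Since both observations come from the same component, the likelihood for component k is f_k(x₁)·f_k(x₂).
  f_A = [0.0884987] × [0.0627889] = 0.00555673
  f_B = [0.0980901] × [0.0551988] = 0.00541445
  f_C = [0.00396948] × [8.82275e-09] = 3.50217e-11
Unnormalised posteriors:
  P(Z=A)·f_A = 0.12 × 0.00555673 = 0.000666808
  P(Z=B)·f_B = 0.32 × 0.00541445 = 0.00173262
  P(Z=C)·f_C = 0.56 × 3.50217e-11 = 1.96121e-11
Sum: 0.000666808 + 0.00173262 + 1.96121e-11 = 0.00239943
P(Process B | x₁,x₂) = 0.00173262 / 0.00239943 ≈ 0.722

0.722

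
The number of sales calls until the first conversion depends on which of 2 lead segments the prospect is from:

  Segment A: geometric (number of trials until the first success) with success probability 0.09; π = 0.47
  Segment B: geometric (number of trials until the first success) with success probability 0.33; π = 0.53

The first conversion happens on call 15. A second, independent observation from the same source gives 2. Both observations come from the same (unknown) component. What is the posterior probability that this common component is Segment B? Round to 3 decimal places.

0.133

Posterior ∝ prior × likelihood, so P(k | x) ∝ w_k f_k(x); normalise over all components.
Since both observations come from the same component, the likelihood for component k is f_k(x₁)·f_k(x₂).
  p_A = [0.0240338] × [0.0819] = 0.00196837
  p_B = [0.00121216] × [0.2211] = 0.000268009
Weight by the priors:
  w_A·p_A = 0.47 × 0.00196837 = 0.000925132
  w_B·p_B = 0.53 × 0.000268009 = 0.000142045
Normaliser: 0.000925132 + 0.000142045 = 0.00106718
P(Segment B | x₁,x₂) = 0.000142045 / 0.00106718 ≈ 0.133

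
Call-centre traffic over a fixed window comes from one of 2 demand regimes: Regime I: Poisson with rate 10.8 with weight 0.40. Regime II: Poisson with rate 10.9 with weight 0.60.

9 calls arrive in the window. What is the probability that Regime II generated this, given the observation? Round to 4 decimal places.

0.5959

By Bayes' theorem, P(k | x) = w_k f_k(x) / Σ_j w_j f_j(x).
Component likelihoods at x = 9 calls:
  f_I = 0.112375
  f_II = 0.110475
Multiply by the mixture weights:
  w_I·f_I = 0.40 × 0.112375 = 0.0449501
  w_II·f_II = 0.60 × 0.110475 = 0.0662852
Denominator: 0.0449501 + 0.0662852 = 0.111235
So the posterior for Regime II is 0.0662852 / 0.111235 ≈ 0.5959.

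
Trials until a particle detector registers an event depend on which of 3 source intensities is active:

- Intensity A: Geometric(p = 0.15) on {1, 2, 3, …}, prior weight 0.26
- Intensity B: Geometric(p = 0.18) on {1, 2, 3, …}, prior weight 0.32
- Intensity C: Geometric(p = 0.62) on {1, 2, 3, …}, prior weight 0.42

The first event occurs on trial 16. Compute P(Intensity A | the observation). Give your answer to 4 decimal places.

Posterior ∝ prior × likelihood, so P(k | x) ∝ P(Z=k) f_k(x); normalise over all components.
Component likelihoods at x = 16:
  f_A = 0.0131031
  f_B = 0.00917234
  f_C = 3.08422e-07
Multiply by the mixture weights:
  P(Z=A)·f_A = 0.26 × 0.0131031 = 0.00340681
  P(Z=B)·f_B = 0.32 × 0.00917234 = 0.00293515
  P(Z=C)·f_C = 0.42 × 3.08422e-07 = 1.29537e-07
Sum: 0.00340681 + 0.00293515 + 1.29537e-07 = 0.00634209
So the posterior for Intensity A is 0.00340681 / 0.00634209 ≈ 0.5372.

0.5372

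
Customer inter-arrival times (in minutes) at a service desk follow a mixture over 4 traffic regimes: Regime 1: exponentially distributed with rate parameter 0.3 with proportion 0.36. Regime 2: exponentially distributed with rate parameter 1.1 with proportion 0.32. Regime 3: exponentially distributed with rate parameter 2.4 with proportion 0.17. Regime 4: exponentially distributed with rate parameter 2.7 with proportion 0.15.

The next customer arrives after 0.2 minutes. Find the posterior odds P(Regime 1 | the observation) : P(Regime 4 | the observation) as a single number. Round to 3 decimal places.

0.431

Only the two components matter; the odds are (π_i f_i(x)) / (π_j f_j(x)).
Exponential densities:
  f_1 = 0.282529
  f_2 = 0.882771
  f_3 = 1.48508
  f_4 = 1.57342
Odds = (0.36/0.15) × (0.282529/1.57342) = 2.4 × 0.179564 ≈ 0.431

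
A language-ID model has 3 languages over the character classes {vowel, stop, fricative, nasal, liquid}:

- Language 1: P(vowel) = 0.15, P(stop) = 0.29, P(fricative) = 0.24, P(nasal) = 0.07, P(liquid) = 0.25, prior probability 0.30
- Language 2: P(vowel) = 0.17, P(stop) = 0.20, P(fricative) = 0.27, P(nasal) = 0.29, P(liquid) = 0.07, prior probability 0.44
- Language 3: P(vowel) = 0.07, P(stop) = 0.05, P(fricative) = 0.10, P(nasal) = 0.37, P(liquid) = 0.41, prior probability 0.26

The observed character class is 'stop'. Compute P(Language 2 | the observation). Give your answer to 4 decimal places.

Apply Bayes' rule: the posterior for each component is proportional to its prior times its likelihood at x.
Evaluate each component's likelihood at the observed value:
  f_1 = 0.29
  f_2 = 0.2
  f_3 = 0.05
Prior × likelihood for each component:
  π_1·f_1 = 0.30 × 0.29 = 0.087
  π_2·f_2 = 0.44 × 0.2 = 0.088
  π_3·f_3 = 0.26 × 0.05 = 0.013
Marginal: 0.087 + 0.088 + 0.013 = 0.188
P(Language 2 | x) ≈ 0.4681

0.4681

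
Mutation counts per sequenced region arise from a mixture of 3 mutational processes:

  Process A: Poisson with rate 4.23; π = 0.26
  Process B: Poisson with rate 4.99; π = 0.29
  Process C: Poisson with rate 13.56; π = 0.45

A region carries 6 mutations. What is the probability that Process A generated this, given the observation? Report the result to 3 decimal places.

0.389

Apply Bayes' rule: the posterior for each component is proportional to its prior times its likelihood at x.
Poisson probabilities:
  p_A = e^(−4.23)·4.23^6/6! = 0.115783
  p_B = e^(−4.99)·4.99^6/6! = 0.145929
  p_C = e^(−13.56)·13.56^6/6! = 0.0111479
Multiply by the mixture weights:
  π_A·p_A = 0.26 × 0.115783 = 0.0301035
  π_B·p_B = 0.29 × 0.145929 = 0.0423194
  π_C·p_C = 0.45 × 0.0111479 = 0.00501655
Denominator: 0.0301035 + 0.0423194 + 0.00501655 = 0.0774395
P(Process A | the observation) ≈ 0.389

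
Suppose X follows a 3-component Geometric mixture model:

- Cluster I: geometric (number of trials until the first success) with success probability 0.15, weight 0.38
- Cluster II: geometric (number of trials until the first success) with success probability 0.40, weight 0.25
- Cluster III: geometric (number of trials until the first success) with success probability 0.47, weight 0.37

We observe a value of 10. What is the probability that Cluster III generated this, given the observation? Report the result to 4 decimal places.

Posterior ∝ prior × likelihood, so P(k | x) ∝ π_k f_k(x); normalise over all components.
Component likelihoods at x = 10:
  f_I = 0.15·(1−0.15)^9 = 0.15·0.231617 = 0.0347425
  f_II = 0.40·(1−0.40)^9 = 0.40·0.0100777 = 0.00403108
  f_III = 0.47·(1−0.47)^9 = 0.47·0.00329976 = 0.00155089
Unnormalised posteriors:
  π_I·f_I = 0.38 × 0.0347425 = 0.0132022
  π_II·f_II = 0.25 × 0.00403108 = 0.00100777
  π_III·f_III = 0.37 × 0.00155089 = 0.000573829
Denominator: 0.0132022 + 0.00100777 + 0.000573829 = 0.0147838
P(Cluster III | 10) = 0.000573829 / 0.0147838 ≈ 0.0388

0.0388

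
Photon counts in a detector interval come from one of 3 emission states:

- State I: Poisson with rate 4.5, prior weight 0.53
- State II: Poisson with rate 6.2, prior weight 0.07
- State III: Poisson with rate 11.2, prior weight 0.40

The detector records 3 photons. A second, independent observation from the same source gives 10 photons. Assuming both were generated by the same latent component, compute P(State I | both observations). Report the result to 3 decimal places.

P(component k | x) = π_k·f_k(x) / marginal(x), where marginal(x) = Σ_j π_j·f_j(x).
Since both observations come from the same component, the likelihood for component k is f_k(x₁)·f_k(x₂).
  L_I = [e^(−4.5)·4.5^3/3! = 0.168718] × [0.0104241] = 0.00175873
  L_II = [e^(−6.2)·6.2^3/3! = 0.0806117] × [0.0469384] = 0.00378378
  L_III = [e^(−11.2)·11.2^3/3! = 0.00320188] × [0.117036] = 0.000374734
Unnormalised posteriors:
  π_I·L_I = 0.53 × 0.00175873 = 0.000932125
  π_II·L_II = 0.07 × 0.00378378 = 0.000264865
  π_III·L_III = 0.40 × 0.000374734 = 0.000149894
Marginal: 0.000932125 + 0.000264865 + 0.000149894 = 0.00134688
P(State I | x₁,x₂) ≈ 0.692

0.692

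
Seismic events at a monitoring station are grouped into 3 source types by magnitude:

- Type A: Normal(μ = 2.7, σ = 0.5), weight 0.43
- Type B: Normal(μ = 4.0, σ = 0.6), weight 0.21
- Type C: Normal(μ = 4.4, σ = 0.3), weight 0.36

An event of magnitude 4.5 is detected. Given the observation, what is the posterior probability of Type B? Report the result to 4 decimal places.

0.1787

By Bayes' theorem, P(k | x) = π_k f_k(x) / Σ_j π_j f_j(x).
Evaluate each component's likelihood at the observed value:
  p_A = 0.0012238
  p_B = 0.469853
  p_C = 1.25794
Weight by the priors:
  π_A·p_A = 0.43 × 0.0012238 = 0.000526236
  π_B·p_B = 0.21 × 0.469853 = 0.0986692
  π_C·p_C = 0.36 × 1.25794 = 0.45286
Denominator: 0.000526236 + 0.0986692 + 0.45286 = 0.552055
So the posterior for Type B is 0.0986692 / 0.552055 ≈ 0.1787.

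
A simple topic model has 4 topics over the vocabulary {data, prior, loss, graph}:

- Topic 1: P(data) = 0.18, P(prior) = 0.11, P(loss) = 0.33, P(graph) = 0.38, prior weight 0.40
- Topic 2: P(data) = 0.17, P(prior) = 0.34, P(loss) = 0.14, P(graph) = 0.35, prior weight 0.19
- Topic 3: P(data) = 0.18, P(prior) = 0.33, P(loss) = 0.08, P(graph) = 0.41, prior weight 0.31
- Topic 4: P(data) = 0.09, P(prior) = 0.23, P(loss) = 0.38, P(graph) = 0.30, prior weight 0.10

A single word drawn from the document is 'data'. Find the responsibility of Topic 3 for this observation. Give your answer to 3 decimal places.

Posterior ∝ prior × likelihood, so P(k | x) ∝ π_k f_k(x); normalise over all components.
Component likelihoods at x = 'data':
  f_1 = P(data | comp) = 0.18
  f_2 = P(data | comp) = 0.17
  f_3 = P(data | comp) = 0.18
  f_4 = P(data | comp) = 0.09
Multiply by the mixture weights:
  π_1·f_1 = 0.40 × 0.18 = 0.072
  π_2·f_2 = 0.19 × 0.17 = 0.0323
  π_3·f_3 = 0.31 × 0.18 = 0.0558
  π_4·f_4 = 0.10 × 0.09 = 0.009
Denominator: 0.072 + 0.0323 + 0.0558 + 0.009 = 0.1691
P(Topic 3 | x) = 0.0558 / 0.1691 ≈ 0.330

0.330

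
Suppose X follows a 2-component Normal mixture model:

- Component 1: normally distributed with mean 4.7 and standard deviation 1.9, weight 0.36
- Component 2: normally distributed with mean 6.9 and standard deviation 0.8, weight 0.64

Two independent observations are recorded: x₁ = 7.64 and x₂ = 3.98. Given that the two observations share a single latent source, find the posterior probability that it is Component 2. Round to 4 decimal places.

By Bayes' theorem, P(k | x) = w_k f_k(x) / Σ_j w_j f_j(x).
Since both observations come from the same component, the likelihood for component k is f_k(x₁)·f_k(x₂).
  p_1 = [(1/(1.9·√(2π)))·exp(−(7.64−4.7)²/(2·1.9²)) = 0.209970·exp(-1.19717) = 0.0634206] × [0.195422] = 0.0123938
  p_2 = [(1/(0.8·√(2π)))·exp(−(7.64−6.9)²/(2·0.8²)) = 0.498678·exp(-0.42781) = 0.325105] × [0.000638081] = 0.000207443
Multiply by the mixture weights:
  w_1·p_1 = 0.36 × 0.0123938 = 0.00446176
  w_2·p_2 = 0.64 × 0.000207443 = 0.000132764
Sum: 0.00446176 + 0.000132764 = 0.00459453
P(Component 2 | data) ≈ 0.0289

0.0289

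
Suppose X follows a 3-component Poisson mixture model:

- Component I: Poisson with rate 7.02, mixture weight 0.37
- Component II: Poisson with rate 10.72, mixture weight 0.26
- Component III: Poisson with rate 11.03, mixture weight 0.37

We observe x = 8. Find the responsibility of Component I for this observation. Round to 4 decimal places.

P(component k | x) = π_k·f_k(x) / marginal(x), where marginal(x) = Σ_j π_j·f_j(x).
Component likelihoods at x = 8:
  p_I = e^(−7.02)·7.02^8/8! = 0.130746
  p_II = e^(−10.72)·10.72^8/8! = 0.0955875
  p_III = e^(−11.03)·11.03^8/8! = 0.0880675
Prior × likelihood for each component:
  π_I·p_I = 0.37 × 0.130746 = 0.0483761
  π_II·p_II = 0.26 × 0.0955875 = 0.0248527
  π_III·p_III = 0.37 × 0.0880675 = 0.032585
Marginal: 0.0483761 + 0.0248527 + 0.032585 = 0.105814
Responsibility of Component I: 0.0483761 / 0.105814 ≈ 0.4572

0.4572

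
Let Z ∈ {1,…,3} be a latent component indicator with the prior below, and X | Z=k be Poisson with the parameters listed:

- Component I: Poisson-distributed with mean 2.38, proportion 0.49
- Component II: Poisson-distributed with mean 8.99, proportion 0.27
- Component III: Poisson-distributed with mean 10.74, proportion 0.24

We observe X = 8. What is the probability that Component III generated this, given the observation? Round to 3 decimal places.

0.383

The responsibility of component k is w_k f_k(x) divided by Σ_j w_j f_j(x).
Poisson probabilities:
  L_I = e^(−2.38)·2.38^8/8! = 0.00236306
  L_II = e^(−8.99)·8.99^8/8! = 0.131901
  L_III = e^(−10.74)·10.74^8/8! = 0.0951023
Multiply by the mixture weights:
  w_I·L_I = 0.49 × 0.00236306 = 0.0011579
  w_II·L_II = 0.27 × 0.131901 = 0.0356134
  w_III·L_III = 0.24 × 0.0951023 = 0.0228246
Evidence: 0.0011579 + 0.0356134 + 0.0228246 = 0.0595958
Responsibility of Component III: 0.0228246 / 0.0595958 ≈ 0.383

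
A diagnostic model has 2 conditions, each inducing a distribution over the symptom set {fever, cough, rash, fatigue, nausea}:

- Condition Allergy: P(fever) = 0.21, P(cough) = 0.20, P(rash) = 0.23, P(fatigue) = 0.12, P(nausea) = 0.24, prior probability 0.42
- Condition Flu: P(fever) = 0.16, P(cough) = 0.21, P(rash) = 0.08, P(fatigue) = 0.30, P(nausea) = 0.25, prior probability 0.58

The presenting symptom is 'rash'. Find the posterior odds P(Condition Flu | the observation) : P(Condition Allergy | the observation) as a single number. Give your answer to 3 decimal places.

Posterior odds = (π_i f_i(x)) / (π_j f_j(x)); the normalising sum cancels.
Categorical probabilities:
  p_Allergy = P(rash | comp) = 0.23
  p_Flu = P(rash | comp) = 0.08
Posterior odds = (π_Flu·p_Flu) / (π_Allergy·p_Allergy) = (0.58·0.08) / (0.42·0.23) = 0.0464 / 0.0966 ≈ 0.480

0.480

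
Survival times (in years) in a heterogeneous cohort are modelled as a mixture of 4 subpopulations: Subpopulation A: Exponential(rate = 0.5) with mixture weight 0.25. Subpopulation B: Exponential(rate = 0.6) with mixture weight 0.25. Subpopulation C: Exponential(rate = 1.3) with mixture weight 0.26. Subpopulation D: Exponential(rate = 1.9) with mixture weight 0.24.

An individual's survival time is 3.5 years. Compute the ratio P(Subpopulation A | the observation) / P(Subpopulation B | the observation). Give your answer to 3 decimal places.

1.183

The posterior odds equal the prior odds times the likelihood ratio: (w_i/w_j)·(f_i(x)/f_j(x)).
Component likelihoods at x = 3.5 years:
  L_A = 0.086887
  L_B = 0.0734739
  L_C = 0.0137374
  L_D = 0.00245864
0.0217217 / 0.0183685 ≈ 1.183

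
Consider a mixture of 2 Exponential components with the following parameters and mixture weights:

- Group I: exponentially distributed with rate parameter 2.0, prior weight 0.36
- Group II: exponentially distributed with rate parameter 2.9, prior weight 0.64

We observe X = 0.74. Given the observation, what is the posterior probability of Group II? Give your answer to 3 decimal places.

By Bayes' theorem, P(k | x) = w_k f_k(x) / Σ_j w_j f_j(x).
Component likelihoods at x = 0.74:
  L_I = 2.0·e^(−2.0·0.74) = 2.0·e^(−1.4800) = 0.455275
  L_II = 2.9·e^(−2.9·0.74) = 2.9·e^(−2.1460) = 0.339158
Prior × likelihood for each component:
  w_I·L_I = 0.36 × 0.455275 = 0.163899
  w_II·L_II = 0.64 × 0.339158 = 0.217061
Marginal: 0.163899 + 0.217061 = 0.38096
So the posterior for Group II is 0.217061 / 0.38096 ≈ 0.570.

0.570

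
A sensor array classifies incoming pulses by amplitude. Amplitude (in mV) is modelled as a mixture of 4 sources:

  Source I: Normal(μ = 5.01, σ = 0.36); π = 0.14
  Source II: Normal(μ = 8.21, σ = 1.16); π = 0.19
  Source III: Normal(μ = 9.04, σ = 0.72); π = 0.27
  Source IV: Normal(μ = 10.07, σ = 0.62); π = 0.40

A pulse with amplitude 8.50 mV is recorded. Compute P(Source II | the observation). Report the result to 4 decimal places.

0.3392

The responsibility of component k is π_k f_k(x) divided by Σ_j π_j f_j(x).
Normal densities:
  f_I = (1/(0.36·√(2π)))·exp(−(8.50−5.01)²/(2·0.36²)) = 1.108173·exp(-46.99113) = 4.33132e-21
  f_II = (1/(1.16·√(2π)))·exp(−(8.50−8.21)²/(2·1.16²)) = 0.343916·exp(-0.03125) = 0.333335
  f_III = (1/(0.72·√(2π)))·exp(−(8.50−9.04)²/(2·0.72²)) = 0.554087·exp(-0.28125) = 0.418246
  f_IV = (1/(0.62·√(2π)))·exp(−(8.50−10.07)²/(2·0.62²)) = 0.643455·exp(-3.20617) = 0.0260674
Weight by the priors:
  π_I·f_I = 0.14 × 4.33132e-21 = 6.06385e-22
  π_II·f_II = 0.19 × 0.333335 = 0.0633336
  π_III·f_III = 0.27 × 0.418246 = 0.112927
  π_IV·f_IV = 0.40 × 0.0260674 = 0.010427
Marginal: 6.06385e-22 + 0.0633336 + 0.112927 + 0.010427 = 0.186687
So the posterior for Source II is 0.0633336 / 0.186687 ≈ 0.3392.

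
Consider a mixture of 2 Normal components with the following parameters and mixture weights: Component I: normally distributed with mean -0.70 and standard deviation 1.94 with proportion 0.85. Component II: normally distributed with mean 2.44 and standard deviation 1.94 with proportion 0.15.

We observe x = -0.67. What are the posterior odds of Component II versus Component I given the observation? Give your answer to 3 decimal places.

0.049

The posterior odds equal the prior odds times the likelihood ratio: (P(Z=i)/P(Z=j))·(f_i(x)/f_j(x)).
Component likelihoods at x = -0.67:
  p_I = (1/(1.94·√(2π)))·exp(−(-0.67−-0.70)²/(2·1.94²)) = 0.205640·exp(-0.00012) = 0.205616
  p_II = (1/(1.94·√(2π)))·exp(−(-0.67−2.44)²/(2·1.94²)) = 0.205640·exp(-1.28495) = 0.0568932
0.00853398 / 0.174773 ≈ 0.049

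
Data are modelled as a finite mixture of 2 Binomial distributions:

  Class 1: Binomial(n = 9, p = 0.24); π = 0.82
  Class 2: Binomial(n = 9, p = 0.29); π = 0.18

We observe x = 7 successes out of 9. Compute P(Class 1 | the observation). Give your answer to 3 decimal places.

Posterior ∝ prior × likelihood, so P(k | x) ∝ w_k f_k(x); normalise over all components.
Component likelihoods at x = 7 successes out of 9:
  f_1 = C(9,7)·0.24^7·0.76^2 = 36·4.58647e-05·0.5776 = 0.000953693
  f_2 = C(9,7)·0.29^7·0.71^2 = 36·0.000172499·0.5041 = 0.00313044
Unnormalised posteriors:
  w_1·f_1 = 0.82 × 0.000953693 = 0.000782028
  w_2·f_2 = 0.18 × 0.00313044 = 0.000563479
Denominator: 0.000782028 + 0.000563479 = 0.00134551
Responsibility of Class 1: 0.000782028 / 0.00134551 ≈ 0.581

0.581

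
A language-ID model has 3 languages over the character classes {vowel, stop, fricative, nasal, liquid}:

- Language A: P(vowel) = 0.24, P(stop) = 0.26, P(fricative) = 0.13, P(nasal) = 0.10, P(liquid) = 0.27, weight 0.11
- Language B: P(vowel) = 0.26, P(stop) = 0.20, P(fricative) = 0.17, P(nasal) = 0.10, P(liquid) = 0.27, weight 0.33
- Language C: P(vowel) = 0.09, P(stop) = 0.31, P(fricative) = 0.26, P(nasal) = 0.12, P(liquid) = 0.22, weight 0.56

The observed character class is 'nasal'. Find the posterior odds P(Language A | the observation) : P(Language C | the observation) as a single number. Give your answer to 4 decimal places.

Posterior odds = (P(Z=i) f_i(x)) / (P(Z=j) f_j(x)); the normalising sum cancels.
Evaluate each component's likelihood at the observed value:
  L_A = P(nasal | comp) = 0.10
  L_B = P(nasal | comp) = 0.10
  L_C = P(nasal | comp) = 0.12
0.011 / 0.0672 ≈ 0.1637

0.1637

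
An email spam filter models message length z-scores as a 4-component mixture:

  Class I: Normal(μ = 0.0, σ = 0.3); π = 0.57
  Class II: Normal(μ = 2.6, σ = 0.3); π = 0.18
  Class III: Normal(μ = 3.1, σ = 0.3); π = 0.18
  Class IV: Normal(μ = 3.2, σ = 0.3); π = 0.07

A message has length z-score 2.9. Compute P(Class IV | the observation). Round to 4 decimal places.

Posterior ∝ prior × likelihood, so P(k | x) ∝ P(Z=k) f_k(x); normalise over all components.
Normal densities:
  L_I = 6.8012e-21
  L_II = 0.806569
  L_III = 1.06483
  L_IV = 0.806569
Multiply by the mixture weights:
  P(Z=I)·L_I = 0.57 × 6.8012e-21 = 3.87668e-21
  P(Z=II)·L_II = 0.18 × 0.806569 = 0.145182
  P(Z=III)·L_III = 0.18 × 1.06483 = 0.191669
  P(Z=IV)·L_IV = 0.07 × 0.806569 = 0.0564598
Normaliser: 3.87668e-21 + 0.145182 + 0.191669 + 0.0564598 = 0.393311
P(Class IV | the observation) = 0.0564598 / 0.393311 ≈ 0.1436

0.1436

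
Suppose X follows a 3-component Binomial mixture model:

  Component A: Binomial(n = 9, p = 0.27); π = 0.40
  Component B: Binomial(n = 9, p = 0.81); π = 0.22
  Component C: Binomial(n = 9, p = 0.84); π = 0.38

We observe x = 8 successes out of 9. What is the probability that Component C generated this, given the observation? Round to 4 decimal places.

0.6603

P(component k | x) = π_k·f_k(x) / marginal(x), where marginal(x) = Σ_j π_j·f_j(x).
Binomial probabilities:
  L_A = C(9,8)·0.27^8·0.73^1 = 9·2.8243e-05·0.73 = 0.000185556
  L_B = C(9,8)·0.81^8·0.19^1 = 9·0.185302·0.19 = 0.316866
  L_C = C(9,8)·0.84^8·0.16^1 = 9·0.247876·0.16 = 0.356941
Prior × likelihood for each component:
  π_A·L_A = 0.40 × 0.000185556 = 7.42225e-05
  π_B·L_B = 0.22 × 0.316866 = 0.0697106
  π_C·L_C = 0.38 × 0.356941 = 0.135638
Marginal: 7.42225e-05 + 0.0697106 + 0.135638 = 0.205423
P(Component C | the observation) ≈ 0.6603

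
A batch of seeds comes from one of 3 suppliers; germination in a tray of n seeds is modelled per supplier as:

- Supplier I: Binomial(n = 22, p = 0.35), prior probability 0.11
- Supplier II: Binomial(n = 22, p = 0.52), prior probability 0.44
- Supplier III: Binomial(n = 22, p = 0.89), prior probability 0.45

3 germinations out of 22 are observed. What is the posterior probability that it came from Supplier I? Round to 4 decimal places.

0.9603

Apply Bayes' rule: the posterior for each component is proportional to its prior times its likelihood at x.
Component likelihoods at x = 3 germinations out of 22:
  L_I = C(22,3)·0.35^3·0.65^19 = 1540·0.042875·0.000278839 = 0.0184111
  L_II = C(22,3)·0.52^3·0.48^19 = 1540·0.140608·8.7818e-07 = 0.000190158
  L_III = C(22,3)·0.89^3·0.11^19 = 1540·0.704969·6.11591e-19 = 6.63975e-16
Unnormalised posteriors:
  π_I·L_I = 0.11 × 0.0184111 = 0.00202522
  π_II·L_II = 0.44 × 0.000190158 = 8.36695e-05
  π_III·L_III = 0.45 × 6.63975e-16 = 2.98789e-16
Evidence: 0.00202522 + 8.36695e-05 + 2.98789e-16 = 0.00210889
So the posterior for Supplier I is 0.00202522 / 0.00210889 ≈ 0.9603.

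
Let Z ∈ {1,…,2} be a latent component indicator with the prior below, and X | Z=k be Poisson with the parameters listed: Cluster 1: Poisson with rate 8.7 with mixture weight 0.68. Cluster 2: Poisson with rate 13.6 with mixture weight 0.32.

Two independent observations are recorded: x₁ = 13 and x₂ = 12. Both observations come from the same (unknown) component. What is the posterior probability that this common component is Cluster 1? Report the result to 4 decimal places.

P(component k | x) = P(Z=k)·f_k(x) / marginal(x), where marginal(x) = Σ_j P(Z=j)·f_j(x).
Since both observations come from the same component, the likelihood for component k is f_k(x₁)·f_k(x₂).
  f_1 = [e^(−8.7)·8.7^13/13! = 0.0437631] × [0.0653931] = 0.00286181
  f_2 = [e^(−13.6)·13.6^13/13! = 0.108473] × [0.103687] = 0.0112472
Unnormalised posteriors:
  P(Z=1)·f_1 = 0.68 × 0.00286181 = 0.00194603
  P(Z=2)·f_2 = 0.32 × 0.0112472 = 0.00359911
Normaliser: 0.00194603 + 0.00359911 = 0.00554514
P(Cluster 1 | x) = 0.00194603 / 0.00554514 ≈ 0.3509

0.3509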